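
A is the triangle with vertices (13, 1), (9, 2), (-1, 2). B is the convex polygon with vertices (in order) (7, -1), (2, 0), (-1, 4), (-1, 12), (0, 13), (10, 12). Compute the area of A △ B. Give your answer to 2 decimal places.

117.36

|A| = 5, |B| = 117.5, |A∩B| = 2.5698.
|A △ B| = |A| + |B| − 2·|A∩B| = 5 + 117.5 − 5.1395 = 117.36.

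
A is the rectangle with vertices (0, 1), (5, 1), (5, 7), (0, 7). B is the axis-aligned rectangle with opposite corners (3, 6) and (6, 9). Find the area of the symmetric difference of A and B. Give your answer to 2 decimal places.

|A∩B|: x∈[3,5], y∈[6,7] → 2·1 = 2.
|A △ B| = |A| + |B| − 2·|A∩B| = 30 + 9 − 4 = 35.00.

35.00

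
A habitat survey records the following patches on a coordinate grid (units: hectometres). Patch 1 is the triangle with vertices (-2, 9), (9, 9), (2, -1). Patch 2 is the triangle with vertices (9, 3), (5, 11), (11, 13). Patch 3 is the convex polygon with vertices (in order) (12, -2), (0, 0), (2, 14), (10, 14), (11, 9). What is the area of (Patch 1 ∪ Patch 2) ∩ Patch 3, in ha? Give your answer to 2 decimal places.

|Patch 1 ∪ Patch 2| = 79.25.
|(Patch 1 ∪ Patch 2) ∩ Patch 3| = 68.37.

68.37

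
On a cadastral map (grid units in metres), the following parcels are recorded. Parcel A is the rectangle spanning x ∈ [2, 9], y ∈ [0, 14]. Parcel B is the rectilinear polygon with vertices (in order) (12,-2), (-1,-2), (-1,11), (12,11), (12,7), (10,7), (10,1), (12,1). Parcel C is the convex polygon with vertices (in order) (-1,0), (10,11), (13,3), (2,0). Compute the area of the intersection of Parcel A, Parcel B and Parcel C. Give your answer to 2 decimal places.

The intersection is the polygon with vertices (2,3), (9,10), (9,1.909), (2,0).
By the shoelace formula its area is 38.82.

38.82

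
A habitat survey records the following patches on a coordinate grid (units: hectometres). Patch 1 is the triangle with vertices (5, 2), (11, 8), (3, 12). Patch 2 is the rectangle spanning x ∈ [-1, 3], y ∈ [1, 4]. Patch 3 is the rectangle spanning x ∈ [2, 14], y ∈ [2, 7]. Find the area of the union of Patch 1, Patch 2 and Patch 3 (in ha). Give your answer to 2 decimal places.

By inclusion–exclusion:
Individual areas: |Patch 1| = 36, |Patch 2| = 12, |Patch 3| = 60.
|Patch 1∩Patch 2| = 0.
|Patch 1∩Patch 3| = 15.
|Patch 2∩Patch 3|: x∈[2,3], y∈[2,4] → 1·2 = 2.
|Patch 1∩Patch 2∩Patch 3| = 0.
|Patch 1 ∪ Patch 2 ∪ Patch 3| = 108 − 17 + 0 = 91.00.

91.00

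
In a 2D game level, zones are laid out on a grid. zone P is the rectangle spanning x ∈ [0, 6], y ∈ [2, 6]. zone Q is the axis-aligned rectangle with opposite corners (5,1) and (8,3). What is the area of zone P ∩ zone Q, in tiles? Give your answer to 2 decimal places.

|zone P∩zone Q|: x∈[5,6], y∈[2,3] → 1·1 = 1.

1.00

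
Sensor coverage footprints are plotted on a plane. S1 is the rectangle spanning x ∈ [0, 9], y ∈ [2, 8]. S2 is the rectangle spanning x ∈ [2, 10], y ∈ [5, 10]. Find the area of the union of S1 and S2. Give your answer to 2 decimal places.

73.00

By inclusion–exclusion:
Individual areas: |S1| = 54, |S2| = 40.
|S1∩S2|: x∈[2,9], y∈[5,8] → 7·3 = 21.
|S1 ∪ S2| = 94 − 21 = 73.00.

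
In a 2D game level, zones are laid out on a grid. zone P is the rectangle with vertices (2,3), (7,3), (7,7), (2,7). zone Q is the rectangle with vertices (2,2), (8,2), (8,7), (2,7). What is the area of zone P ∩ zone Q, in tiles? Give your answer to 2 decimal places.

20.00

|zone P∩zone Q|: x∈[2,7], y∈[3,7] → 5·4 = 20.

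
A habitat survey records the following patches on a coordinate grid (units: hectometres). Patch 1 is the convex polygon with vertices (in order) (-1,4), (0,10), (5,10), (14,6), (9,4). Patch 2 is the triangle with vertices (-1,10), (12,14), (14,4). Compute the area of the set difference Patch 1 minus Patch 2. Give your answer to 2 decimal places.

39.76

|Patch 1| = 64, |Patch 1∩Patch 2| = 24.2438.
|Patch 1 ∖ Patch 2| = |Patch 1| − |Patch 1∩Patch 2| = 64 − 24.2438 = 39.76.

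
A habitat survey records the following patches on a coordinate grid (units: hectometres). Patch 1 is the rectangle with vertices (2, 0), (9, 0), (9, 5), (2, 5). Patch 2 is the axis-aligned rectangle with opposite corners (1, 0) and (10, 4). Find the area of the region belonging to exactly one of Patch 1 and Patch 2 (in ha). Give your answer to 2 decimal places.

15.00

|Patch 1∩Patch 2|: x∈[2,9], y∈[0,4] → 7·4 = 28.
|Patch 1 △ Patch 2| = |Patch 1| + |Patch 2| − 2·|Patch 1∩Patch 2| = 35 + 36 − 56 = 15.00.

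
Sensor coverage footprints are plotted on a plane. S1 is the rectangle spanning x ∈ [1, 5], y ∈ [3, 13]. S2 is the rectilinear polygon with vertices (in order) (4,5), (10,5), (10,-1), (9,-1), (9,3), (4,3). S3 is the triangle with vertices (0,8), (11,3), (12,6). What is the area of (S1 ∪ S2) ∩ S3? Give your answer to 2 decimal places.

6.08

|S1 ∪ S2| = 54.
|(S1 ∪ S2) ∩ S3| = 6.08.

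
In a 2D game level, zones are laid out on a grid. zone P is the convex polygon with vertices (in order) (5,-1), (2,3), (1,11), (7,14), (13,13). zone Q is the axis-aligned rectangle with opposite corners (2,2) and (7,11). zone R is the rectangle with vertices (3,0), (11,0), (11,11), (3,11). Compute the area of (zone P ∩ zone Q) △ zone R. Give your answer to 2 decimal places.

|zone P ∩ zone Q| = 44.5536.
|(zone P ∩ zone Q) ∩ zone R| = 35.9286.
|(zone P ∩ zone Q) △ zone R| = 44.5536 + 88 − 71.8571 = 60.70.

60.70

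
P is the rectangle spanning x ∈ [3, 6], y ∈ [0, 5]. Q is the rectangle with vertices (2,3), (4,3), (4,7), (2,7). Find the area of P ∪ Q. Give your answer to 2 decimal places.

21.00

By inclusion–exclusion:
Individual areas: |P| = 15, |Q| = 8.
|P∩Q|: x∈[3,4], y∈[3,5] → 1·2 = 2.
|P ∪ Q| = 23 − 2 = 21.00.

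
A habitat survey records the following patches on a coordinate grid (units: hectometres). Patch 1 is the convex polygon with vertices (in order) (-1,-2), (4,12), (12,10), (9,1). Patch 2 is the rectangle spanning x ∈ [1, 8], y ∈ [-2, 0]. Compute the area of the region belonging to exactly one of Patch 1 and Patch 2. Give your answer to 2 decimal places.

|Patch 1| = 101.5, |Patch 2| = 14, |Patch 1∩Patch 2| = 3.2667.
|Patch 1 △ Patch 2| = |Patch 1| + |Patch 2| − 2·|Patch 1∩Patch 2| = 101.5 + 14 − 6.5333 = 108.97.

108.97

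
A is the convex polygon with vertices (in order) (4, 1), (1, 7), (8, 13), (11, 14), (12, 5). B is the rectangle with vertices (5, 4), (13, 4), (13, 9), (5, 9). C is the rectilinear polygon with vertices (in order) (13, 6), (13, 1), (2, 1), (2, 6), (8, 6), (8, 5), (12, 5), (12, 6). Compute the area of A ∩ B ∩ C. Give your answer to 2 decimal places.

The intersection is the polygon with vertices (10,4), (5,4), (5,6), (8,6), (8,5), (12,5).
By the shoelace formula its area is 9.00.

9.00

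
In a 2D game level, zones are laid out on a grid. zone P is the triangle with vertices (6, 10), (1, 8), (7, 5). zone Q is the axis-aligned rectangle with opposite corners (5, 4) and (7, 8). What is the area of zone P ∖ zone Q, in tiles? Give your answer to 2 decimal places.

9.40

|zone P| = 13.5, |zone P∩zone Q| = 4.1.
|zone P ∖ zone Q| = |zone P| − |zone P∩zone Q| = 13.5 − 4.1 = 9.40.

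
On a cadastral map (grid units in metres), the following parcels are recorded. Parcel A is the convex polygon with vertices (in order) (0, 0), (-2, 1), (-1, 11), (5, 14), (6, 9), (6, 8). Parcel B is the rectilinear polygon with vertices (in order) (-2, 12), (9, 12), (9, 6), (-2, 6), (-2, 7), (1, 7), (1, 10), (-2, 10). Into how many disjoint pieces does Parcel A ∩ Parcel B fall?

1

Parcel A ∩ Parcel B is a single connected region.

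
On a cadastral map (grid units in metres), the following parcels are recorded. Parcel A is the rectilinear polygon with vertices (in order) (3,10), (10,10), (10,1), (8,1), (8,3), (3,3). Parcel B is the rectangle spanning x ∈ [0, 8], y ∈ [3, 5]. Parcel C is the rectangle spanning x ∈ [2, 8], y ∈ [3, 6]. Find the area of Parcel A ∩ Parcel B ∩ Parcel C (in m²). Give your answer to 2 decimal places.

The intersection is the polygon with vertices (3,5), (8,5), (8,3), (3,3).
By the shoelace formula its area is 10.00.

10.00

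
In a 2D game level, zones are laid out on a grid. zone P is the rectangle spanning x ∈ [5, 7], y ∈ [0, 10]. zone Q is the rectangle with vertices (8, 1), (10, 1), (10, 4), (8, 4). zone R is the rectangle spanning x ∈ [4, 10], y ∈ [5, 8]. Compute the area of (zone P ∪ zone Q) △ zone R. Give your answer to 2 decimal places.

|zone P ∪ zone Q| = 26.
|(zone P ∪ zone Q) ∩ zone R| = 6.
|(zone P ∪ zone Q) △ zone R| = 26 + 18 − 12 = 32.00.

32.00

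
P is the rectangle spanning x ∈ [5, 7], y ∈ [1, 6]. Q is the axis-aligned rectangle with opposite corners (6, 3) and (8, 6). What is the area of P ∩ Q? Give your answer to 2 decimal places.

|P∩Q|: x∈[6,7], y∈[3,6] → 1·3 = 3.

3.00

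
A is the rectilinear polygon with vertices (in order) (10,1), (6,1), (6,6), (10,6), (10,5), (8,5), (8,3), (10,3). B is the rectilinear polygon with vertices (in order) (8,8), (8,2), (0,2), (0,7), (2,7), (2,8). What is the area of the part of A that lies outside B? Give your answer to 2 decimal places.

|A| = 16, |A∩B| = 8.
|A ∖ B| = |A| − |A∩B| = 16 − 8 = 8.00.

8.00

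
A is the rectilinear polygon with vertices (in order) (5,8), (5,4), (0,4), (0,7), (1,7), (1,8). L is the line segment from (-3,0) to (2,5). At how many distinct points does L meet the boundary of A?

1

The segment meets the boundary at (1,4).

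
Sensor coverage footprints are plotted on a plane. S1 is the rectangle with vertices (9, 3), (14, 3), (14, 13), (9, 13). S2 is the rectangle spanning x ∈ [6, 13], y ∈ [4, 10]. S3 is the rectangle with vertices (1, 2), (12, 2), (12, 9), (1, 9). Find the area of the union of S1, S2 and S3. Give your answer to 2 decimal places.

By inclusion–exclusion:
Individual areas: |S1| = 50, |S2| = 42, |S3| = 77.
|S1∩S2|: x∈[9,13], y∈[4,10] → 4·6 = 24.
|S1∩S3|: x∈[9,12], y∈[3,9] → 3·6 = 18.
|S2∩S3|: x∈[6,12], y∈[4,9] → 6·5 = 30.
|S1∩S2∩S3| = 15.
|S1 ∪ S2 ∪ S3| = 169 − 72 + 15 = 112.00.

112.00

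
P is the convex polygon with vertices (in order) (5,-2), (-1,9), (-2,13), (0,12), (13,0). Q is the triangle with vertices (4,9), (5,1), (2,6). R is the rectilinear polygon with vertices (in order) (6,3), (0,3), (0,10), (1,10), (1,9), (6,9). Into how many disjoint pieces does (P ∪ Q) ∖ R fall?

(P ∪ Q) ∖ R splits into 2 disjoint pieces (area 9.7917, area 40.4336).

2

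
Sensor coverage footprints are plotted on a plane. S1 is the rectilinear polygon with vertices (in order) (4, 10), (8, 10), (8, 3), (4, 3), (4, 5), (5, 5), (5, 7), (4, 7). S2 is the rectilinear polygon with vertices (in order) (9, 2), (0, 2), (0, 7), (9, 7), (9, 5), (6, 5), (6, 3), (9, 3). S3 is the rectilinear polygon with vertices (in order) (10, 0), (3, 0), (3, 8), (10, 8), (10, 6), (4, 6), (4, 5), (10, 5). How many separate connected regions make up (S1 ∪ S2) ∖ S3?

(S1 ∪ S2) ∖ S3 splits into 3 disjoint pieces (area 8, area 5, area 15).

3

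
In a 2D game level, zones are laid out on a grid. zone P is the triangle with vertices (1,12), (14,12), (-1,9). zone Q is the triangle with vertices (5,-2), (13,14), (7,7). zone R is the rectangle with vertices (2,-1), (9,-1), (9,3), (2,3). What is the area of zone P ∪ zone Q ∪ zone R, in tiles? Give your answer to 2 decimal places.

By inclusion–exclusion:
Individual areas: |zone P| = 19.5, |zone Q| = 20, |zone R| = 28.
|zone P∩zone Q| = 0.4447.
|zone P∩zone R| = 0.
|zone Q∩zone R| = 3.3333.
|zone P∩zone Q∩zone R| = 0.
|zone P ∪ zone Q ∪ zone R| = 67.5 − 3.7781 + 0 = 63.72.

63.72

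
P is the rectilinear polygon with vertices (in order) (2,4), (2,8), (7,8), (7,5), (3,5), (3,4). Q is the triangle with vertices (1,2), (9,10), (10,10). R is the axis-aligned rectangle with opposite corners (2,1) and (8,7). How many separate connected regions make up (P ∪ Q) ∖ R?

(P ∪ Q) ∖ R splits into 2 disjoint pieces (area 7, area 0.0556).

2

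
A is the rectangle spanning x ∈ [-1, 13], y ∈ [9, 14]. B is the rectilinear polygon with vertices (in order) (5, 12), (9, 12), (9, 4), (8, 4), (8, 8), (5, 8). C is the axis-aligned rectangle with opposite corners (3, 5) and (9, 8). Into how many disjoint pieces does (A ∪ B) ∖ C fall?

(A ∪ B) ∖ C splits into 2 disjoint pieces (area 74, area 1).

2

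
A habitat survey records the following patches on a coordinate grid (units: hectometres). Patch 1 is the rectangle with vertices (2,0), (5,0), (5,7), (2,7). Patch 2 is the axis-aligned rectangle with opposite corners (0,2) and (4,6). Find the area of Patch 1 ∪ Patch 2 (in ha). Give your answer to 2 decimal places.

29.00

By inclusion–exclusion:
Individual areas: |Patch 1| = 21, |Patch 2| = 16.
|Patch 1∩Patch 2|: x∈[2,4], y∈[2,6] → 2·4 = 8.
|Patch 1 ∪ Patch 2| = 37 − 8 = 29.00.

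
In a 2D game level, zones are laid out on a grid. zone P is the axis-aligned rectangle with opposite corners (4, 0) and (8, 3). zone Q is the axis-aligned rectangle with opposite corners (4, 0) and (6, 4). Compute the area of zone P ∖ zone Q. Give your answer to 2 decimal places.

|zone P∩zone Q|: x∈[4,6], y∈[0,3] → 2·3 = 6.
|zone P| = 12.
|zone P ∖ zone Q| = |zone P| − |zone P∩zone Q| = 12 − 6 = 6.00.

6.00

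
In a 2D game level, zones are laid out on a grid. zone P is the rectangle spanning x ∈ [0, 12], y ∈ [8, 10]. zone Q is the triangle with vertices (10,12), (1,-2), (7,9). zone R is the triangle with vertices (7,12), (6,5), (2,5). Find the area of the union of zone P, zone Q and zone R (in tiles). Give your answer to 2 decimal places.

By inclusion–exclusion:
Individual areas: |zone P| = 24, |zone Q| = 7.5, |zone R| = 14.
|zone P∩zone Q| = 1.9156.
|zone P∩zone R| = 3.4286.
|zone Q∩zone R| = 1.4846.
|zone P∩zone Q∩zone R| = 0.
|zone P ∪ zone Q ∪ zone R| = 45.5 − 6.8288 + 0 = 38.67.

38.67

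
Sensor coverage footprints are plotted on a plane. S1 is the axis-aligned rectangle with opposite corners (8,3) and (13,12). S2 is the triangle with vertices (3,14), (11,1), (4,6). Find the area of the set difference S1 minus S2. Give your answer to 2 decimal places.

42.47

|S1| = 45, |S1∩S2| = 2.529.
|S1 ∖ S2| = |S1| − |S1∩S2| = 45 − 2.529 = 42.47.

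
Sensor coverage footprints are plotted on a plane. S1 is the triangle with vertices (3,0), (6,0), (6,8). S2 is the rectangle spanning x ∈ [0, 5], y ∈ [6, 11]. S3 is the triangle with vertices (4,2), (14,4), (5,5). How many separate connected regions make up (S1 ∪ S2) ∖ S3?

2

(S1 ∪ S2) ∖ S3 splits into 2 disjoint pieces (area 7.9556, area 25).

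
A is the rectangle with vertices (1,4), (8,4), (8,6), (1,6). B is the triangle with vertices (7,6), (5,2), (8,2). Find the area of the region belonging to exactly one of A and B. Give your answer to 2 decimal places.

17.00

|A| = 14, |B| = 6, |A∩B| = 1.5.
|A △ B| = |A| + |B| − 2·|A∩B| = 14 + 6 − 3 = 17.00.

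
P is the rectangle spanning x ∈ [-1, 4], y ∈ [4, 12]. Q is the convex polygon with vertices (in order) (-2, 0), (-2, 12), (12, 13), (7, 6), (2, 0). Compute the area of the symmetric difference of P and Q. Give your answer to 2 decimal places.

72.50

|P| = 40, |Q| = 112.5, |P∩Q| = 40.
|P △ Q| = |P| + |Q| − 2·|P∩Q| = 40 + 112.5 − 80 = 72.50.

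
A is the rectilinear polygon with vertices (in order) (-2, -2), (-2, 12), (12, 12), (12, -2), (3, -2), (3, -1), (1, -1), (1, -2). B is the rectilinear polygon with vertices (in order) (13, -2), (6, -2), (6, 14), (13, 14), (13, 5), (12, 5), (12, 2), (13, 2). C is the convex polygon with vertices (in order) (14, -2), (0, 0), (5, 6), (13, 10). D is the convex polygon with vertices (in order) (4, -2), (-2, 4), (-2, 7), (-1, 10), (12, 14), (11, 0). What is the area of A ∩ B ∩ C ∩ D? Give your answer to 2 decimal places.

The intersection is the polygon with vertices (6,-0.857), (6,6.5), (11.667,9.333), (11,0), (7.333,-1.048).
By the shoelace formula its area is 44.94.

44.94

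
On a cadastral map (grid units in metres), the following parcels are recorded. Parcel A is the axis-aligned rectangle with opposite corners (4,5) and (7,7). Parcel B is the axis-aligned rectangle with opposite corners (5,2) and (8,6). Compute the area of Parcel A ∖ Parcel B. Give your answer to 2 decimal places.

|Parcel A∩Parcel B|: x∈[5,7], y∈[5,6] → 2·1 = 2.
|Parcel A| = 6.
|Parcel A ∖ Parcel B| = |Parcel A| − |Parcel A∩Parcel B| = 6 − 2 = 4.00.

4.00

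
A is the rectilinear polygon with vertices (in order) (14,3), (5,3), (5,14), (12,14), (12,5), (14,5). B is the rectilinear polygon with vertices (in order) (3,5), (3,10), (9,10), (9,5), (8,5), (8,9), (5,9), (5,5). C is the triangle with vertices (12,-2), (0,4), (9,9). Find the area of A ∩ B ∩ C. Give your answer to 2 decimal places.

3.72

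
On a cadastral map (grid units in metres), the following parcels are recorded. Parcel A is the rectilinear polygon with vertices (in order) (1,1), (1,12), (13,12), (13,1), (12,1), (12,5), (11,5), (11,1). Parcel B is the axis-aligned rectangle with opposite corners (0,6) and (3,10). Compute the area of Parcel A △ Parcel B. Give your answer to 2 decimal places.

124.00

|Parcel A| = 128, |Parcel B| = 12, |Parcel A∩Parcel B| = 8.
|Parcel A △ Parcel B| = |Parcel A| + |Parcel B| − 2·|Parcel A∩Parcel B| = 128 + 12 − 16 = 124.00.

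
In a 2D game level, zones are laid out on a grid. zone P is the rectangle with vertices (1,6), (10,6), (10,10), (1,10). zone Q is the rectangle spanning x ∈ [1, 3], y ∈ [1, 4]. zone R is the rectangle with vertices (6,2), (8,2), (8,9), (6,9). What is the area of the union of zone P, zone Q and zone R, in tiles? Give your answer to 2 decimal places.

By inclusion–exclusion:
Individual areas: |zone P| = 36, |zone Q| = 6, |zone R| = 14.
|zone P∩zone Q| = 0 (no overlap).
|zone P∩zone R|: x∈[6,8], y∈[6,9] → 2·3 = 6.
|zone Q∩zone R| = 0 (no overlap).
|zone P∩zone Q∩zone R| = 0.
|zone P ∪ zone Q ∪ zone R| = 56 − 6 + 0 = 50.00.

50.00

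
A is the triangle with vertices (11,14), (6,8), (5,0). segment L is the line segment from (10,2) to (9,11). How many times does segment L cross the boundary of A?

The segment meets the boundary at (9.147,9.676).

1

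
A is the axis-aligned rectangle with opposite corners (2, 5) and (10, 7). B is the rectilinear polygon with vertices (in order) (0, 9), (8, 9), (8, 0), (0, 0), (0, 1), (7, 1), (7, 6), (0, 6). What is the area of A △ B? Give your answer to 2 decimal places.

|A| = 16, |B| = 37, |A∩B| = 7.
|A △ B| = |A| + |B| − 2·|A∩B| = 16 + 37 − 14 = 39.00.

39.00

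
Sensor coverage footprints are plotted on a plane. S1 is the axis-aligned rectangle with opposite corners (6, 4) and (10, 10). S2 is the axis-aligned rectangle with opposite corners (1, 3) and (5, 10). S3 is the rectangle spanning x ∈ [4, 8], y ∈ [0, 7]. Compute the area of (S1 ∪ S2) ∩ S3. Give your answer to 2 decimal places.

10.00

|S1 ∪ S2| = 52.
|(S1 ∪ S2) ∩ S3| = 10.00.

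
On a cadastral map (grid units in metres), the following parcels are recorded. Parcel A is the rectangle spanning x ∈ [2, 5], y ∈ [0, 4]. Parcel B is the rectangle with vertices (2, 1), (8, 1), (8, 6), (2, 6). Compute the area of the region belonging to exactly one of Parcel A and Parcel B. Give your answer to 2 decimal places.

24.00

|Parcel A∩Parcel B|: x∈[2,5], y∈[1,4] → 3·3 = 9.
|Parcel A △ Parcel B| = |Parcel A| + |Parcel B| − 2·|Parcel A∩Parcel B| = 12 + 30 − 18 = 24.00.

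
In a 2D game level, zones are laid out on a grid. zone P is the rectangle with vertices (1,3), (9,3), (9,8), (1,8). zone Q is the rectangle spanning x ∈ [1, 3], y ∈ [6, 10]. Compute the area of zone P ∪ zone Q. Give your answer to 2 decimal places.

By inclusion–exclusion:
Individual areas: |zone P| = 40, |zone Q| = 8.
|zone P∩zone Q|: x∈[1,3], y∈[6,8] → 2·2 = 4.
|zone P ∪ zone Q| = 48 − 4 = 44.00.

44.00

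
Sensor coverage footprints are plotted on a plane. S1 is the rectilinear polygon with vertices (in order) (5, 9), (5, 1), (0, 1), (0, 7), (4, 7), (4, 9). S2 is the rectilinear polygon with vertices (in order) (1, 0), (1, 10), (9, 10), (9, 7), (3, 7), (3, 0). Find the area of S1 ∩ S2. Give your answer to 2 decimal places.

14.00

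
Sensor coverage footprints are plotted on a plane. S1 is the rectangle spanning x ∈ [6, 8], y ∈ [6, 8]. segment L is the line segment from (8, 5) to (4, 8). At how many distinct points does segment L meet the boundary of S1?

2

The segment meets the boundary at (6,6.5), (6.667,6).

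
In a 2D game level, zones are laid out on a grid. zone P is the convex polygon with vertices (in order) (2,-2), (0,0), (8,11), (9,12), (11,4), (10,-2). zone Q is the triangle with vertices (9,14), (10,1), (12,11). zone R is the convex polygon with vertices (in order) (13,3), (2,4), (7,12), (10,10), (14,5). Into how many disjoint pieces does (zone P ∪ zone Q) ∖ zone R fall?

2

(zone P ∪ zone Q) ∖ zone R splits into 2 disjoint pieces (area 51.5902, area 8.9978).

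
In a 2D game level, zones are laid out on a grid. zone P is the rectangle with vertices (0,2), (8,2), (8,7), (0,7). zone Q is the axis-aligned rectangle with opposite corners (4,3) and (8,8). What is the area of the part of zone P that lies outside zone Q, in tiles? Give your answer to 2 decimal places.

24.00

|zone P∩zone Q|: x∈[4,8], y∈[3,7] → 4·4 = 16.
|zone P| = 40.
|zone P ∖ zone Q| = |zone P| − |zone P∩zone Q| = 40 − 16 = 24.00.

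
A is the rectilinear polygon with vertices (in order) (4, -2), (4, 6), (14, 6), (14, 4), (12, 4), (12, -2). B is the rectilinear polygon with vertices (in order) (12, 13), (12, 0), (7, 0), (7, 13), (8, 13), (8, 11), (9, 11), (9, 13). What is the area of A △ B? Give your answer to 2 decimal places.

71.00

|A| = 68, |B| = 63, |A∩B| = 30.
|A △ B| = |A| + |B| − 2·|A∩B| = 68 + 63 − 60 = 71.00.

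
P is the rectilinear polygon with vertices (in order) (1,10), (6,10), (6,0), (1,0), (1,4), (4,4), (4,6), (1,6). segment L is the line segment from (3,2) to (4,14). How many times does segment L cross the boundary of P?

3

The segment meets the boundary at (3.667,10), (3.333,6), (3.167,4).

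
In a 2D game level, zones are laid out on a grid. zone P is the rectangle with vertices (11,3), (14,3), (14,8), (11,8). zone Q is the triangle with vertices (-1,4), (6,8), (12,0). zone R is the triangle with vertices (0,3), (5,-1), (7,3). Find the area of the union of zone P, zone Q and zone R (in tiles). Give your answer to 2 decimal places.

By inclusion–exclusion:
Individual areas: |zone P| = 15, |zone Q| = 40, |zone R| = 14.
|zone P∩zone Q| = 0.
|zone P∩zone R| = 0.
|zone Q∩zone R| = 3.0083.
|zone P∩zone Q∩zone R| = 0.
|zone P ∪ zone Q ∪ zone R| = 69 − 3.0083 + 0 = 65.99.

65.99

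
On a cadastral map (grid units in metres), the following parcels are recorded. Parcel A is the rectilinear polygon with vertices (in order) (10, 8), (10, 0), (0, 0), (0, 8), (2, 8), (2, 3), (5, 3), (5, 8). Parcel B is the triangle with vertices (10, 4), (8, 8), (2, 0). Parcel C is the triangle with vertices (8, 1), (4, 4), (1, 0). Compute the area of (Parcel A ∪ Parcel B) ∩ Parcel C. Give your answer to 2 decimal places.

The region (Parcel A ∪ Parcel B) ∩ Parcel C is the polygon with vertices (4.25,3), (4.64,3.52), (8,1), (1,0), (3.25,3).
By the shoelace formula its area is 11.74.

11.74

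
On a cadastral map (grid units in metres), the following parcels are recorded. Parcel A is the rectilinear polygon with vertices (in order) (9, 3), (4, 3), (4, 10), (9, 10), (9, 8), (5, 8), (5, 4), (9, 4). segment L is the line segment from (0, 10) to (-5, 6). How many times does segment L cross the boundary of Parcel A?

0

The segment lies entirely outside Parcel A and never meets its boundary.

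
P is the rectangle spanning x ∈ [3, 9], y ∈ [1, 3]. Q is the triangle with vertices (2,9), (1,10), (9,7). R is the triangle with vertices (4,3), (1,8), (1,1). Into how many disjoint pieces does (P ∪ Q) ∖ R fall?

(P ∪ Q) ∖ R splits into 2 disjoint pieces (area 11.6667, area 2.5).

2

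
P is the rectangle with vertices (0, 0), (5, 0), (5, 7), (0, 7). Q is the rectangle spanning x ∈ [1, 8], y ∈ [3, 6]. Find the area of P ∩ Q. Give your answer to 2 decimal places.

|P∩Q|: x∈[1,5], y∈[3,6] → 4·3 = 12.

12.00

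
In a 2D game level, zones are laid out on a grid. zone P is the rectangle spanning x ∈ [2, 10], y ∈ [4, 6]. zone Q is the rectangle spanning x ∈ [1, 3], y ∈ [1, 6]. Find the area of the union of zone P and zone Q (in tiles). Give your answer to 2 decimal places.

24.00

By inclusion–exclusion:
Individual areas: |zone P| = 16, |zone Q| = 10.
|zone P∩zone Q|: x∈[2,3], y∈[4,6] → 1·2 = 2.
|zone P ∪ zone Q| = 26 − 2 = 24.00.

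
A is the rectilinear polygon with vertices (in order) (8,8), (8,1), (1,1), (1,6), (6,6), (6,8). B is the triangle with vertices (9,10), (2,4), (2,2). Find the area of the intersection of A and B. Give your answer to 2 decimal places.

5.37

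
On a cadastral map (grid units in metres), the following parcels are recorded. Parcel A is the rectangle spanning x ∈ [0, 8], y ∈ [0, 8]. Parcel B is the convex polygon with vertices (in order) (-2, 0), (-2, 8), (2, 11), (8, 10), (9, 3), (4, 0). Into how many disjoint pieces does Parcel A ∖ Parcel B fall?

Parcel A ∖ Parcel B is a single connected region.

1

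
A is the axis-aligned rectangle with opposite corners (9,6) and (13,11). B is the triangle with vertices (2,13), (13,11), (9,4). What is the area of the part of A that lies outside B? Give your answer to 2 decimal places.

|A| = 20, |A∩B| = 12.8571.
|A ∖ B| = |A| − |A∩B| = 20 − 12.8571 = 7.14.

7.14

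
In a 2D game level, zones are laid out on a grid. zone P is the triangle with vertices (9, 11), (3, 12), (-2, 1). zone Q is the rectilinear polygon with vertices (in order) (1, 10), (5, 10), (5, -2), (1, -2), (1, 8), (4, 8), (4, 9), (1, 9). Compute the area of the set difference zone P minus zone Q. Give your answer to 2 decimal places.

|zone P| = 35.5, |zone P∩zone Q| = 13.9182.
|zone P ∖ zone Q| = |zone P| − |zone P∩zone Q| = 35.5 − 13.9182 = 21.58.

21.58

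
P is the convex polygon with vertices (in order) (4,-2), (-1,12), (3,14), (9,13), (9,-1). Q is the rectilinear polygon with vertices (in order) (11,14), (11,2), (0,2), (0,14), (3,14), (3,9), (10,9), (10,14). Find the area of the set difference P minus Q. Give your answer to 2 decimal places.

49.01

|P| = 115.5, |P∩Q| = 66.4929.
|P ∖ Q| = |P| − |P∩Q| = 115.5 − 66.4929 = 49.01.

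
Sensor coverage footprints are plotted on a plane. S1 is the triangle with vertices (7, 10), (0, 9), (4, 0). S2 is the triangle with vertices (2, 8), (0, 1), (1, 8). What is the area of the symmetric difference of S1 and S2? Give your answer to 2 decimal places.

34.21

|S1| = 33.5, |S2| = 3.5, |S1∩S2| = 1.3942.
|S1 △ S2| = |S1| + |S2| − 2·|S1∩S2| = 33.5 + 3.5 − 2.7885 = 34.21.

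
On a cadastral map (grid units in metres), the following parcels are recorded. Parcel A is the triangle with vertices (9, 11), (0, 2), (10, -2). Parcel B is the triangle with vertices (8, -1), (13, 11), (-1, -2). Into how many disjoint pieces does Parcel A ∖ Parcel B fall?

2

Parcel A ∖ Parcel B splits into 2 disjoint pieces (area 27.4806, area 4.9469).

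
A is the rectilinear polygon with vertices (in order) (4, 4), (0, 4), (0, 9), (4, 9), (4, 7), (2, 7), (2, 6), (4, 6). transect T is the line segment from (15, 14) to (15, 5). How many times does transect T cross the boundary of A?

The segment lies entirely outside A and never meets its boundary.

0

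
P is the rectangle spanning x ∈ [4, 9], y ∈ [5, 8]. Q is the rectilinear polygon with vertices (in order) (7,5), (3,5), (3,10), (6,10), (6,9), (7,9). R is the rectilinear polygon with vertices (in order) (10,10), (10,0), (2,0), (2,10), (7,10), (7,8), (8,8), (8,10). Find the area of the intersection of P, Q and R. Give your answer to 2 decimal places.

9.00

The intersection is the polygon with vertices (7,8), (7,5), (4,5), (4,8).
By the shoelace formula its area is 9.00.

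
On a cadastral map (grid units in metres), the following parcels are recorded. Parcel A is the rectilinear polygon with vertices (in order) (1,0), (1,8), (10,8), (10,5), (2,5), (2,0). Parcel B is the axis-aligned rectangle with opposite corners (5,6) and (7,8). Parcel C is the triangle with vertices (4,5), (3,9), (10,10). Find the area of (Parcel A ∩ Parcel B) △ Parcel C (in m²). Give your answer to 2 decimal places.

13.20

|Parcel A ∩ Parcel B| = 4.
|(Parcel A ∩ Parcel B) ∩ Parcel C| = 2.65.
|(Parcel A ∩ Parcel B) △ Parcel C| = 4 + 14.5 − 5.3 = 13.20.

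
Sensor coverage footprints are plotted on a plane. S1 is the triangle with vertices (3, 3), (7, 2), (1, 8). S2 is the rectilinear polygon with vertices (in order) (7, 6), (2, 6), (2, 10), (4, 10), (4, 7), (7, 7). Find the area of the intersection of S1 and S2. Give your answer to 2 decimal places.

0.50

The intersection is the polygon with vertices (3,6), (2,6), (2,7).
By the shoelace formula its area is 0.50.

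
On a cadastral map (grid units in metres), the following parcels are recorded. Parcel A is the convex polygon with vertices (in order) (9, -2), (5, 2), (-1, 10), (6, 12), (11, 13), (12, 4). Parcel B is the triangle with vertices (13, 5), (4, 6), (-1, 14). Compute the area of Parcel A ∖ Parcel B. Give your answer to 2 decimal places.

80.23

|Parcel A| = 109, |Parcel A∩Parcel B| = 28.7691.
|Parcel A ∖ Parcel B| = |Parcel A| − |Parcel A∩Parcel B| = 109 − 28.7691 = 80.23.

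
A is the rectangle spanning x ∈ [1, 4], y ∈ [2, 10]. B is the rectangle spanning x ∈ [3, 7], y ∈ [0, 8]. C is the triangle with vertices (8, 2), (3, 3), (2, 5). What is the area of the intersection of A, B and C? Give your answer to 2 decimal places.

The intersection is the polygon with vertices (3,4.5), (4,4), (4,2.8), (3,3).
By the shoelace formula its area is 1.35.

1.35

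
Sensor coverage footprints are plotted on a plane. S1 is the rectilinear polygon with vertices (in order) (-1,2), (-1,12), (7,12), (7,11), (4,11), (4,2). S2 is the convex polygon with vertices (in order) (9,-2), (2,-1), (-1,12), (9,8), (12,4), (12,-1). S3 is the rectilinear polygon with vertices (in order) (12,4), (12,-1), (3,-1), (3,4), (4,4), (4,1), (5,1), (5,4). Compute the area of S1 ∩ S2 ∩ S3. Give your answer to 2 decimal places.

The intersection is the polygon with vertices (3,2), (3,4), (4,4), (4,2).
By the shoelace formula its area is 2.00.

2.00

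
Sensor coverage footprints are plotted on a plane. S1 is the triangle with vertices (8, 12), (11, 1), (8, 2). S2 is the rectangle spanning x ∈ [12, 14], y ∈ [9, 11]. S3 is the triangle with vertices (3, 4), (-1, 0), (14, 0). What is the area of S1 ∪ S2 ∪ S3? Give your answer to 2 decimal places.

By inclusion–exclusion:
Individual areas: |S1| = 15, |S2| = 4, |S3| = 30.
|S1∩S2| = 0.
|S1∩S3| = 0.4078.
|S2∩S3| = 0.
|S1∩S2∩S3| = 0.
|S1 ∪ S2 ∪ S3| = 49 − 0.4078 + 0 = 48.59.

48.59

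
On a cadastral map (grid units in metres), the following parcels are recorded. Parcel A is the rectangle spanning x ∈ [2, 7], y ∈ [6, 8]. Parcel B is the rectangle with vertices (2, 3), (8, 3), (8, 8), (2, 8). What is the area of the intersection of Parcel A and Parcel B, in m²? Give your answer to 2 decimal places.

|Parcel A∩Parcel B|: x∈[2,7], y∈[6,8] → 5·2 = 10.

10.00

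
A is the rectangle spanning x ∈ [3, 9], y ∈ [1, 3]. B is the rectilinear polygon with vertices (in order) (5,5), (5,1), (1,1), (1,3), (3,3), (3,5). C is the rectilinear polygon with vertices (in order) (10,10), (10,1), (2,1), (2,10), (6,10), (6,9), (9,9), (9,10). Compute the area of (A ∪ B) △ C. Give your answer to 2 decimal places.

|A ∪ B| = 20.
|(A ∪ B) ∩ C| = 18.
|(A ∪ B) △ C| = 20 + 69 − 36 = 53.00.

53.00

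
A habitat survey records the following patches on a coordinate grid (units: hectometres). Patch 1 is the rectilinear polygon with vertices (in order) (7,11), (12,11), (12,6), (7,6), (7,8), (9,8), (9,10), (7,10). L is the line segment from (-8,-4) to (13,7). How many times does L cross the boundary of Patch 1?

2

The segment meets the boundary at (12,6.476), (11.091,6).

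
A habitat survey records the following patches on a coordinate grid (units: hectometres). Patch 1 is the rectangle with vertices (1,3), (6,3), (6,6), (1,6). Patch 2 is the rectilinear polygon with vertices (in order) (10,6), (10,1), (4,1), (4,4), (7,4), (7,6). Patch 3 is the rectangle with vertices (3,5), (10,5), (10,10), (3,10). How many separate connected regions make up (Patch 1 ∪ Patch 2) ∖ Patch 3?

(Patch 1 ∪ Patch 2) ∖ Patch 3 is a single connected region.

1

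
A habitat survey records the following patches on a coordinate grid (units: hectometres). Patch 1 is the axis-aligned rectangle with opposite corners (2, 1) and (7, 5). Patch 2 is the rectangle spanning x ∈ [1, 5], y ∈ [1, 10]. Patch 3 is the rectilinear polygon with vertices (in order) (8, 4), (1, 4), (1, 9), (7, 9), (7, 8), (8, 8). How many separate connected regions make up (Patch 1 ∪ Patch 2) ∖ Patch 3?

(Patch 1 ∪ Patch 2) ∖ Patch 3 splits into 2 disjoint pieces (area 18, area 4).

2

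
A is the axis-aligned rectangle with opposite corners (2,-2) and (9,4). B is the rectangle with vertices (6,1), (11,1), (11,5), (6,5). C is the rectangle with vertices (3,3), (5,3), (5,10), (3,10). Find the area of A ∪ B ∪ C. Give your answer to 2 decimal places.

By inclusion–exclusion:
Individual areas: |A| = 42, |B| = 20, |C| = 14.
|A∩B|: x∈[6,9], y∈[1,4] → 3·3 = 9.
|A∩C|: x∈[3,5], y∈[3,4] → 2·1 = 2.
|B∩C| = 0 (no overlap).
|A∩B∩C| = 0.
|A ∪ B ∪ C| = 76 − 11 + 0 = 65.00.

65.00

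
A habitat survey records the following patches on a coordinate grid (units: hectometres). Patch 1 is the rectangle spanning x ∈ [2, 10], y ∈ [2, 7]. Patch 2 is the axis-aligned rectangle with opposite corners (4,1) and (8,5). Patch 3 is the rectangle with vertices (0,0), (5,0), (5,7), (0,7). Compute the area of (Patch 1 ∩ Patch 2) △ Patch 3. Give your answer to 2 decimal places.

41.00

|Patch 1 ∩ Patch 2| = 12.
|(Patch 1 ∩ Patch 2) ∩ Patch 3| = 3.
|(Patch 1 ∩ Patch 2) △ Patch 3| = 12 + 35 − 6 = 41.00.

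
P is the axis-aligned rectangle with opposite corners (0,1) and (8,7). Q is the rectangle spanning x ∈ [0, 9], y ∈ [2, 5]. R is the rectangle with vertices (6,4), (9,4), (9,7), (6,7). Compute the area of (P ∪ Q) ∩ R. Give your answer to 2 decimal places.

7.00

The region (P ∪ Q) ∩ R is the polygon with vertices (8,7), (8,5), (9,5), (9,4), (6,4), (6,7).
By the shoelace formula its area is 7.00.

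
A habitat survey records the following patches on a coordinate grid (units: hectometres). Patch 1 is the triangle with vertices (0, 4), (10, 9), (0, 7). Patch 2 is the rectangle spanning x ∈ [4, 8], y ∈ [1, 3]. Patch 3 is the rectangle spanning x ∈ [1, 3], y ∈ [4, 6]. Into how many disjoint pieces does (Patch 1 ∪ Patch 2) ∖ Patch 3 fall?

2

(Patch 1 ∪ Patch 2) ∖ Patch 3 splits into 2 disjoint pieces (area 13, area 8).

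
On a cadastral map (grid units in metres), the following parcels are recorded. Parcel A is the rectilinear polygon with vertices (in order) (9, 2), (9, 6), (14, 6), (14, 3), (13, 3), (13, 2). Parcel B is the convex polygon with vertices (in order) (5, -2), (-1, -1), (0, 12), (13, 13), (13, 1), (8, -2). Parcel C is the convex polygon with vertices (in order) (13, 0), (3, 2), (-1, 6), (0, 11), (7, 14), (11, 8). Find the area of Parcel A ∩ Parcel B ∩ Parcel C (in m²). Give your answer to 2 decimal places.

12.00

The intersection is the polygon with vertices (11.5,6), (12.5,2), (9,2), (9,6).
By the shoelace formula its area is 12.00.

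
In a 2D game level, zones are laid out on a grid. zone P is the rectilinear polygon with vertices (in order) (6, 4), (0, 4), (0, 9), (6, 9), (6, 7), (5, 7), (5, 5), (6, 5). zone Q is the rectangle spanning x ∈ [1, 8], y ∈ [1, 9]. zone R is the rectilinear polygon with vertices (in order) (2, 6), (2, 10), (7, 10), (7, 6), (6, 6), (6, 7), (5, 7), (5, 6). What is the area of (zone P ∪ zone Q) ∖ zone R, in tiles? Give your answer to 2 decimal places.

47.00

|zone P ∪ zone Q| = 61.
|(zone P ∪ zone Q) ∩ zone R| = 14.
|(zone P ∪ zone Q) ∖ zone R| = 61 − 14 = 47.00.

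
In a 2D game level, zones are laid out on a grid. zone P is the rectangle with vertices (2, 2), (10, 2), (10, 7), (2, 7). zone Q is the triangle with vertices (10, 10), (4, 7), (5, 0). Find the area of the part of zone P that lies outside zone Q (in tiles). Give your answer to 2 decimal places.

|zone P| = 40, |zone P∩zone Q| = 14.4643.
|zone P ∖ zone Q| = |zone P| − |zone P∩zone Q| = 40 − 14.4643 = 25.54.

25.54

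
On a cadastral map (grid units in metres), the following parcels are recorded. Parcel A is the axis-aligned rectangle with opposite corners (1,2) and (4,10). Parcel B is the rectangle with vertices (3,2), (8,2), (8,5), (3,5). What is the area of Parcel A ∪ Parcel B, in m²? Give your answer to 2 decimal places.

By inclusion–exclusion:
Individual areas: |Parcel A| = 24, |Parcel B| = 15.
|Parcel A∩Parcel B|: x∈[3,4], y∈[2,5] → 1·3 = 3.
|Parcel A ∪ Parcel B| = 39 − 3 = 36.00.

36.00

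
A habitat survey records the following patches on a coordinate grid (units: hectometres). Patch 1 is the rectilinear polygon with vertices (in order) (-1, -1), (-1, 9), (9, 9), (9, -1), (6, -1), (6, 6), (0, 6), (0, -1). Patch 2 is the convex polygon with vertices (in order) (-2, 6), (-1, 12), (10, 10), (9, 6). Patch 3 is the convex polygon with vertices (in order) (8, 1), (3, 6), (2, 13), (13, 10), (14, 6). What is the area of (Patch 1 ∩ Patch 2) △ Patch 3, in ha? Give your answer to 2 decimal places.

79.21

|Patch 1 ∩ Patch 2| = 30.
|(Patch 1 ∩ Patch 2) ∩ Patch 3| = 18.6429.
|(Patch 1 ∩ Patch 2) △ Patch 3| = 30 + 86.5 − 37.2857 = 79.21.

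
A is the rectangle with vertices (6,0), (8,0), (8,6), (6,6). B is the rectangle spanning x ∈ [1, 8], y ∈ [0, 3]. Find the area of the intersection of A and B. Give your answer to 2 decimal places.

6.00

|A∩B|: x∈[6,8], y∈[0,3] → 2·3 = 6.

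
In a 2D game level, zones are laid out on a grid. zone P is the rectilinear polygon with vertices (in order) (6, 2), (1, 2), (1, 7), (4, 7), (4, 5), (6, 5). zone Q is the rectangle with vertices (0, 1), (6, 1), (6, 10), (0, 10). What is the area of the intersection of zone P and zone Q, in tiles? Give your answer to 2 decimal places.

The intersection is the polygon with vertices (1,2), (1,7), (4,7), (4,5), (6,5), (6,2).
By the shoelace formula its area is 21.00.

21.00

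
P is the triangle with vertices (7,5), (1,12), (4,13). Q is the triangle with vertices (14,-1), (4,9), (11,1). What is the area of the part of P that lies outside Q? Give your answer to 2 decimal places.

13.05

|P| = 13.5, |P∩Q| = 0.45.
|P ∖ Q| = |P| − |P∩Q| = 13.5 − 0.45 = 13.05.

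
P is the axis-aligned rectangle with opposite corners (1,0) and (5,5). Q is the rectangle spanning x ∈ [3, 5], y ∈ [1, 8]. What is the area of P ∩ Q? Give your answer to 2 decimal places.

|P∩Q|: x∈[3,5], y∈[1,5] → 2·4 = 8.

8.00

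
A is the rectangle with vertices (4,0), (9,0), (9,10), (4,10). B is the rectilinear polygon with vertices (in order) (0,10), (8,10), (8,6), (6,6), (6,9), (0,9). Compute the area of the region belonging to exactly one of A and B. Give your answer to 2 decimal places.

44.00

|A| = 50, |B| = 14, |A∩B| = 10.
|A △ B| = |A| + |B| − 2·|A∩B| = 50 + 14 − 20 = 44.00.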